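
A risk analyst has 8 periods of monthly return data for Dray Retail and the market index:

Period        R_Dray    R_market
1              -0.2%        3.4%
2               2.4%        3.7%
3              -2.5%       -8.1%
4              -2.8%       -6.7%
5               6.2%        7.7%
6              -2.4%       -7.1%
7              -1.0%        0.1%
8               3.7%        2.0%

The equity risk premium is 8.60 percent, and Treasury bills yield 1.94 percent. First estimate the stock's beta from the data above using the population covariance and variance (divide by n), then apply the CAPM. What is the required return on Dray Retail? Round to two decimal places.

6.18%

Mean R_i = (-0.2 + 2.4 − 2.5 − 2.8 + 6.2 − 2.4 − 1.0 + 3.7) / 8 = 0.4250%
Mean R_m = (3.4 + 3.7 − 8.1 − 6.7 + 7.7 − 7.1 + 0.1 + 2.0) / 8 = -0.6250%
Σ(R_i − R̄_i)(R_m − R̄_m) = 121.4150  ⇒  Cov = 121.4150 / 8 = 15.1769
Σ(R_m − R̄_m)² = 246.3350  ⇒  Var(R_m) = 246.3350 / 8 = 30.7919
β = Cov / Var(R_m) = 15.1769 / 30.7919 = 0.4929
E(R) = R_f + β × MRP = 1.94% + 0.4929 × 8.60% = 6.18%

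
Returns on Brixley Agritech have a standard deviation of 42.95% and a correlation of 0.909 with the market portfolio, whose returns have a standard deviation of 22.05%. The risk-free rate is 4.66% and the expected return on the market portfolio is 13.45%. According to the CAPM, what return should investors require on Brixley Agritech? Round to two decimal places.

β = ρ × σ_i / σ_m = 0.909 × 42.95% / 22.05% = 1.7706
MRP = 13.45% − 4.66% = 8.79%
E(R) = 4.66% + 1.7706 × 8.79% = 20.22%

20.22%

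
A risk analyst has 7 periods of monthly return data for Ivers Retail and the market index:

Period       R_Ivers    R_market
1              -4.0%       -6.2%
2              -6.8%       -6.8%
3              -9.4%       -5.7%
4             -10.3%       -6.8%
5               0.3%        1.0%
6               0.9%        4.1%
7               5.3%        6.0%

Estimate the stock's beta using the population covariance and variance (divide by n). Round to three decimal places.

Mean R_i = (-4.0 − 6.8 − 9.4 − 10.3 + 0.3 + 0.9 + 5.3) / 7 = -3.4286%
Mean R_m = (-6.2 − 6.8 − 5.7 − 6.8 + 1.0 + 4.1 + 6.0) / 7 = -2.0571%
Σ(R_i − R̄_i)(R_m − R̄_m) = 181.0786  ⇒  Cov = 181.0786 / 7 = 25.8684
Σ(R_m − R̄_m)² = 187.5971  ⇒  Var(R_m) = 187.5971 / 7 = 26.7996
β = Cov / Var(R_m) = 25.8684 / 26.7996 = 0.9653

0.965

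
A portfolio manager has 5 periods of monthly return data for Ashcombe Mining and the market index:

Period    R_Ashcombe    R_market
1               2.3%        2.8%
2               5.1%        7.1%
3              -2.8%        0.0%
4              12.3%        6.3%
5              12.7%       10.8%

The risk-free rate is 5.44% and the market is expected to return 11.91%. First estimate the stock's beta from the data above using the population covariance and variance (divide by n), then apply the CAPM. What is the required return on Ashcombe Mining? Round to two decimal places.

Mean R_i = (2.3 + 5.1 − 2.8 + 12.3 + 12.7) / 5 = 5.9200%
Mean R_m = (2.8 + 7.1 + 0.0 + 6.3 + 10.8) / 5 = 5.4000%
Σ(R_i − R̄_i)(R_m − R̄_m) = 97.4600  ⇒  Cov = 97.4600 / 5 = 19.4920
Σ(R_m − R̄_m)² = 68.7800  ⇒  Var(R_m) = 68.7800 / 5 = 13.7560
β = Cov / Var(R_m) = 19.4920 / 13.7560 = 1.4170
MRP = 11.91% − 5.44% = 6.47%
E(R) = R_f + β × MRP = 5.44% + 1.4170 × 6.47% = 14.61%

14.61%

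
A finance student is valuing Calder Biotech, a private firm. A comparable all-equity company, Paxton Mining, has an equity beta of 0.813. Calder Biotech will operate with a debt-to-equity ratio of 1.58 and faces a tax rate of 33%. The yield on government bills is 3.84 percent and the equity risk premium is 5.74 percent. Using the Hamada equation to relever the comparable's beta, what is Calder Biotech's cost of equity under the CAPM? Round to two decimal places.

β_L = β_U × [1 + (1 − t)(D/E)] = 0.813 × [1 + (1 − 0.33) × 1.58]
    = 0.813 × [1 + 0.67 × 1.58] = 0.813 × 2.0586 = 1.6736
E(R) = R_f + β_L × MRP = 3.84% + 1.6736 × 5.74% = 13.45%

13.45%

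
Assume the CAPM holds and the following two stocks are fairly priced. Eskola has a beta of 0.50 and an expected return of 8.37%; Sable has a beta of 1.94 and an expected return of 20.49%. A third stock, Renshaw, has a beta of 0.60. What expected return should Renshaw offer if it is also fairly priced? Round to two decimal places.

9.21%

MRP (SML slope) = (20.49% − 8.37%) / (1.94 − 0.50) = 12.12% / 1.44 = 8.4167%
R_f (intercept) = 8.37% − 0.50 × 8.4167% = 4.1617%
E(R_Renshaw) = R_f + β × MRP = 4.1617% + 0.60 × 8.4167% = 9.21%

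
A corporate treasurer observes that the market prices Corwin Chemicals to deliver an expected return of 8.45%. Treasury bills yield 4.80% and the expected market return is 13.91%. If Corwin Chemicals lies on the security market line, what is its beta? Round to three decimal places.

0.401

MRP = 13.91% − 4.80% = 9.11%
β = (E(R) − R_f) / MRP = (8.45% − 4.80%) / 9.11% = 3.65% / 9.11% = 0.401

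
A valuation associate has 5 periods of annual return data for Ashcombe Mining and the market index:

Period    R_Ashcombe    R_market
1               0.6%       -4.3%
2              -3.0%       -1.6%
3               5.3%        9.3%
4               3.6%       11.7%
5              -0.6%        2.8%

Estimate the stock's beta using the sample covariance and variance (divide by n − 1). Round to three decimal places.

0.376

Mean R_i = (0.6 − 3.0 + 5.3 + 3.6 − 0.6) / 5 = 1.1800%
Mean R_m = (-4.3 − 1.6 + 9.3 + 11.7 + 2.8) / 5 = 3.5800%
Σ(R_i − R̄_i)(R_m − R̄_m) = 70.8280  ⇒  Cov = 70.8280 / 4 = 17.7070
Σ(R_m − R̄_m)² = 188.1880  ⇒  Var(R_m) = 188.1880 / 4 = 47.0470
β = Cov / Var(R_m) = 17.7070 / 47.0470 = 0.3764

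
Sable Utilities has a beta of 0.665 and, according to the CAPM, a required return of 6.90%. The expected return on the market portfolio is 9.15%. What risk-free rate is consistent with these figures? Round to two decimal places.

E(R) = R_f + β(E(R_m) − R_f) = R_f(1 − β) + β·E(R_m)
6.90% = R_f × (1 − 0.665) + 0.665 × 9.15%
6.90% = R_f × 0.335 + 6.08475%
R_f = (6.90% − 6.08475%) / 0.335 = 2.43%

2.43%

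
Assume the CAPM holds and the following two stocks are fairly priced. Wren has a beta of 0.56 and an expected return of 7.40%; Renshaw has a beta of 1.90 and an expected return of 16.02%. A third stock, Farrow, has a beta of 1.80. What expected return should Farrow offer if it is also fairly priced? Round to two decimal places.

15.38%

MRP (SML slope) = (16.02% − 7.40%) / (1.90 − 0.56) = 8.62% / 1.34 = 6.4328%
R_f (intercept) = 7.40% − 0.56 × 6.4328% = 3.7976%
E(R_Farrow) = R_f + β × MRP = 3.7976% + 1.80 × 6.4328% = 15.38%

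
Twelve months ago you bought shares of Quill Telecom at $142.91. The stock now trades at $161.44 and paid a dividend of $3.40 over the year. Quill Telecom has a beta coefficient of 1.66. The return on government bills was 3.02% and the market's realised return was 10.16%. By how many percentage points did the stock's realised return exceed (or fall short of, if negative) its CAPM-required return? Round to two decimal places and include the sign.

+0.47%

Realised HPR = (P1 + D1 − P0) / P0 = (161.44 + 3.40 − 142.91) / 142.91 = 21.93 / 142.91 = 15.3453%
MRP = 10.16% − 3.02% = 7.14%
CAPM required = R_f + β·MRP = 3.02% + 1.66 × 7.14% = 14.8724%
α = realised − required = 15.3453% − 14.8724% = +0.47%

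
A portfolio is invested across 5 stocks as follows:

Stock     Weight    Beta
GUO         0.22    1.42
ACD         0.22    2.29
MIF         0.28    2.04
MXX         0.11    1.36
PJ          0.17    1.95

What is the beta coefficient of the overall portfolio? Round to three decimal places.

β_P = Σ w_i β_i = 0.22×1.42 + 0.22×2.29 + 0.28×2.04 + 0.11×1.36 + 0.17×1.95 = 1.8685

1.869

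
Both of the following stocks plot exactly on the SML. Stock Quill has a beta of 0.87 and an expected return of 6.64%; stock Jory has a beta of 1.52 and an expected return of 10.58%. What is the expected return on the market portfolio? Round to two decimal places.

7.43%

Both satisfy E(R) = R_f + β·MRP, so the slope of the SML is
MRP = (10.58% − 6.64%) / (1.52 − 0.87) = 3.94% / 0.65 = 6.0615%
R_f = E(R_Quill) − β_Quill·MRP = 6.64% − 0.87 × 6.0615% = 1.3665%
E(R_m) = R_f + MRP = 1.3665% + 6.0615% = 7.43%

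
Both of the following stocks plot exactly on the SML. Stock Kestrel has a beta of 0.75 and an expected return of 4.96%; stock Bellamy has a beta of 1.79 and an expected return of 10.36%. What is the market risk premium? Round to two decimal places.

5.19%

Both satisfy E(R) = R_f + β·MRP, so the slope of the SML is
MRP = (10.36% − 4.96%) / (1.79 − 0.75) = 5.40% / 1.04 = 5.1923%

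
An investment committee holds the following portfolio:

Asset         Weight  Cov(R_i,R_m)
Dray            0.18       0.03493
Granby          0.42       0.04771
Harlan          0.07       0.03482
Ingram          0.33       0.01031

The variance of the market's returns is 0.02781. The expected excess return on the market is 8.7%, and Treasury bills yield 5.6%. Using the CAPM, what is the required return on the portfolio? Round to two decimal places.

β_Dray = 0.03493 / 0.02781 = 1.2560
β_Granby = 0.04771 / 0.02781 = 1.7156
β_Harlan = 0.03482 / 0.02781 = 1.2521
β_Ingram = 0.01031 / 0.02781 = 0.3707
β_P = Σ w_i β_i = 0.18×1.2560 + 0.42×1.7156 + 0.07×1.2521 + 0.33×0.3707 = 1.1566
E(R_P) = R_f + β_P × MRP = 5.6% + 1.1566 × 8.7% = 15.66%

15.66%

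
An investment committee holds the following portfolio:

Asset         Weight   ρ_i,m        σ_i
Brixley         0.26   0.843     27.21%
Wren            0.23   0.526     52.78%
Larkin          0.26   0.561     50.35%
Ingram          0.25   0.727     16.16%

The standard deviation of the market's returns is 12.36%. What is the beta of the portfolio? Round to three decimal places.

1.831

β_Brixley = 0.843 × 27.21% / 12.36% = 1.8558
β_Wren = 0.526 × 52.78% / 12.36% = 2.2461
β_Larkin = 0.561 × 50.35% / 12.36% = 2.2853
β_Ingram = 0.727 × 16.16% / 12.36% = 0.9505
β_P = Σ w_i β_i = 0.26×1.8558 + 0.23×2.2461 + 0.26×2.2853 + 0.25×0.9505 = 1.8309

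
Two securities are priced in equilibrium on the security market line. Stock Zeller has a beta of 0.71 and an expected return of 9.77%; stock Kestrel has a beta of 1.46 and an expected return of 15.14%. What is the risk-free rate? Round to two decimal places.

4.69%

Both satisfy E(R) = R_f + β·MRP, so the slope of the SML is
MRP = (15.14% − 9.77%) / (1.46 − 0.71) = 5.37% / 0.75 = 7.1600%
R_f = E(R_Zeller) − β_Zeller·MRP = 9.77% − 0.71 × 7.1600% = 4.6864%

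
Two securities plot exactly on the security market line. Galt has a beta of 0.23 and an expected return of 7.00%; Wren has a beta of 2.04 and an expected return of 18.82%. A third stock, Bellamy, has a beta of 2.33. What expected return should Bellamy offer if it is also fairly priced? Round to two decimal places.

20.71%

MRP (SML slope) = (18.82% − 7.00%) / (2.04 − 0.23) = 11.82% / 1.81 = 6.5304%
R_f (intercept) = 7.00% − 0.23 × 6.5304% = 5.4980%
E(R_Bellamy) = R_f + β × MRP = 5.4980% + 2.33 × 6.5304% = 20.71%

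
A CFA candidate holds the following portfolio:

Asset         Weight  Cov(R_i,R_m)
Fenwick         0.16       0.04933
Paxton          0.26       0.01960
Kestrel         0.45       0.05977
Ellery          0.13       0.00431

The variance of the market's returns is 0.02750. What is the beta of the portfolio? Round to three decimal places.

β_Fenwick = 0.04933 / 0.02750 = 1.7938
β_Paxton = 0.01960 / 0.02750 = 0.7127
β_Kestrel = 0.05977 / 0.02750 = 2.1735
β_Ellery = 0.00431 / 0.02750 = 0.1567
β_P = Σ w_i β_i = 0.16×1.7938 + 0.26×0.7127 + 0.45×2.1735 + 0.13×0.1567 = 1.4708

1.471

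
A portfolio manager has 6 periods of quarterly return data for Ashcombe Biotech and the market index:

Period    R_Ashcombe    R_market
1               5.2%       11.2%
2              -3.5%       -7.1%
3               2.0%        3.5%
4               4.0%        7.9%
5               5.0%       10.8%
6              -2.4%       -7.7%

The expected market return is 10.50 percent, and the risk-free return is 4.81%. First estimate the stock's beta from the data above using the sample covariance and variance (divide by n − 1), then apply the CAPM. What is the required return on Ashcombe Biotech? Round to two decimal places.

Mean R_i = (5.2 − 3.5 + 2.0 + 4.0 + 5.0 − 2.4) / 6 = 1.7167%
Mean R_m = (11.2 − 7.1 + 3.5 + 7.9 + 10.8 − 7.7) / 6 = 3.1000%
Σ(R_i − R̄_i)(R_m − R̄_m) = 162.2400  ⇒  Cov = 162.2400 / 5 = 32.4480
Σ(R_m − R̄_m)² = 368.7800  ⇒  Var(R_m) = 368.7800 / 5 = 73.7560
β = Cov / Var(R_m) = 32.4480 / 73.7560 = 0.4399
MRP = 10.50% − 4.81% = 5.69%
E(R) = R_f + β × MRP = 4.81% + 0.4399 × 5.69% = 7.31%

7.31%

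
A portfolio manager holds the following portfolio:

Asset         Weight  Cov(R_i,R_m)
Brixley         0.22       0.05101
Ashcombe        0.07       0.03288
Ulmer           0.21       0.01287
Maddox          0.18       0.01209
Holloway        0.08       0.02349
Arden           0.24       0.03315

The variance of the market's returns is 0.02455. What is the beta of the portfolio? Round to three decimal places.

β_Brixley = 0.05101 / 0.02455 = 2.0778
β_Ashcombe = 0.03288 / 0.02455 = 1.3393
β_Ulmer = 0.01287 / 0.02455 = 0.5242
β_Maddox = 0.01209 / 0.02455 = 0.4925
β_Holloway = 0.02349 / 0.02455 = 0.9568
β_Arden = 0.03315 / 0.02455 = 1.3503
β_P = Σ w_i β_i = 0.22×2.0778 + 0.07×1.3393 + 0.21×0.5242 + 0.18×0.4925 + 0.08×0.9568 + 0.24×1.3503 = 1.1502

1.150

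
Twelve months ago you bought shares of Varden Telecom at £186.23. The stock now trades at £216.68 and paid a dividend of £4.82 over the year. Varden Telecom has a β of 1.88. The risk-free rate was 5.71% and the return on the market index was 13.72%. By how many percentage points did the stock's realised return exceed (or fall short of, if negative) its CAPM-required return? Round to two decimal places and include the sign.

-1.83%

Realised HPR = (P1 + D1 − P0) / P0 = (216.68 + 4.82 − 186.23) / 186.23 = 35.27 / 186.23 = 18.9389%
MRP = 13.72% − 5.71% = 8.01%
CAPM required = R_f + β·MRP = 5.71% + 1.88 × 8.01% = 20.7688%
α = realised − required = 18.9389% − 20.7688% = -1.83%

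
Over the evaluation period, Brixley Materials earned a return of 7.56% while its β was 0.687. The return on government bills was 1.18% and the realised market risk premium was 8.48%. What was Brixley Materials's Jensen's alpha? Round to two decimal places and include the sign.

+0.55%

CAPM benchmark = R_f + β(R_m − R_f) = 1.18% + 0.687 × 8.48% = 7.00576%
α = actual − benchmark = 7.56% − 7.00576% = +0.55%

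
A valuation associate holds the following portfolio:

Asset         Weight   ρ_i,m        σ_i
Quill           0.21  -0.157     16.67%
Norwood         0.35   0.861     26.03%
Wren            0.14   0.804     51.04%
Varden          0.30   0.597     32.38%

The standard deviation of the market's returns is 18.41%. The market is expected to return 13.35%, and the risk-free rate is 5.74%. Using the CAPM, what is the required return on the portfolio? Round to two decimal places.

13.53%

β_Quill = -0.157 × 16.67% / 18.41% = -0.1422
β_Norwood = 0.861 × 26.03% / 18.41% = 1.2174
β_Wren = 0.804 × 51.04% / 18.41% = 2.2290
β_Varden = 0.597 × 32.38% / 18.41% = 1.0500
β_P = Σ w_i β_i = 0.21×-0.1422 + 0.35×1.2174 + 0.14×2.2290 + 0.30×1.0500 = 1.0233
MRP = 13.35% − 5.74% = 7.61%
E(R_P) = R_f + β_P × MRP = 5.74% + 1.0233 × 7.61% = 13.53%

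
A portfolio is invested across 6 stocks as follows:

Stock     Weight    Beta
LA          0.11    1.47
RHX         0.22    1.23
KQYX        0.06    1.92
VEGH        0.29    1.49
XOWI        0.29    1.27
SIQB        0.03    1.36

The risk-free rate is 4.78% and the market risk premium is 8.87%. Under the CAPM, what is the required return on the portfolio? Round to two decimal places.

β_P = Σ w_i β_i = 0.11×1.47 + 0.22×1.23 + 0.06×1.92 + 0.29×1.49 + 0.29×1.27 + 0.03×1.36 = 1.3887
E(R_P) = R_f + β_P × MRP = 4.78% + 1.3887 × 8.87% = 17.10%

17.10%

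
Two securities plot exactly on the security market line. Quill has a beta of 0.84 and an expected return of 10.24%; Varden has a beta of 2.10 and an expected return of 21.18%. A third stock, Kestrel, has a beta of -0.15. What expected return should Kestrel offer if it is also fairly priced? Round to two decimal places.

MRP (SML slope) = (21.18% − 10.24%) / (2.10 − 0.84) = 10.94% / 1.26 = 8.6825%
R_f (intercept) = 10.24% − 0.84 × 8.6825% = 2.9467%
E(R_Kestrel) = R_f + β × MRP = 2.9467% + -0.15 × 8.6825% = 1.64%

1.64%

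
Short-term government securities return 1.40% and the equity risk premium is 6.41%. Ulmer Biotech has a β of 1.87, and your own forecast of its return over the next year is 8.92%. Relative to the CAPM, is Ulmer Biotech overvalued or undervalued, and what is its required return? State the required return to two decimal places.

Required return = R_f + β·MRP = 1.40% + 1.87 × 6.41% = 13.39%
Forecast 8.92% < required 13.39% → the stock plots below the SML → overvalued.

Overvalued; required return 13.39%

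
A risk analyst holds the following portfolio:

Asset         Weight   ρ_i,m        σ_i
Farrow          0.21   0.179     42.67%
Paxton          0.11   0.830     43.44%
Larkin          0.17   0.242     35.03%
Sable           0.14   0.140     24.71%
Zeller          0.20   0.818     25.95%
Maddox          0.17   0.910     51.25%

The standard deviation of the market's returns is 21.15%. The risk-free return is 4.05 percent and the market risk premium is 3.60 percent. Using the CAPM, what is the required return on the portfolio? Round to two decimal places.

7.40%

β_Farrow = 0.179 × 42.67% / 21.15% = 0.3611
β_Paxton = 0.830 × 43.44% / 21.15% = 1.7047
β_Larkin = 0.242 × 35.03% / 21.15% = 0.4008
β_Sable = 0.140 × 24.71% / 21.15% = 0.1636
β_Zeller = 0.818 × 25.95% / 21.15% = 1.0036
β_Maddox = 0.910 × 51.25% / 21.15% = 2.2051
β_P = Σ w_i β_i = 0.21×0.3611 + 0.11×1.7047 + 0.17×0.4008 + 0.14×0.1636 + 0.20×1.0036 + 0.17×2.2051 = 0.9300
E(R_P) = R_f + β_P × MRP = 4.05% + 0.9300 × 3.60% = 7.40%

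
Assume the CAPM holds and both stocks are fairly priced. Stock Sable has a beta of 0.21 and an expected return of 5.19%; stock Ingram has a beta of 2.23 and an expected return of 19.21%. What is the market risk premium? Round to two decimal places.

6.94%

Both satisfy E(R) = R_f + β·MRP, so the slope of the SML is
MRP = (19.21% − 5.19%) / (2.23 − 0.21) = 14.02% / 2.02 = 6.9406%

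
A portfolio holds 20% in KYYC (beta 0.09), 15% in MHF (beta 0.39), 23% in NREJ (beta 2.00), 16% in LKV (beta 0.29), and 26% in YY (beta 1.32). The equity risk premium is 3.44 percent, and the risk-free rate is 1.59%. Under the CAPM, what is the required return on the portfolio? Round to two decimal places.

β_P = Σ w_i β_i = 0.20×0.09 + 0.15×0.39 + 0.23×2.00 + 0.16×0.29 + 0.26×1.32 = 0.9261
E(R_P) = R_f + β_P × MRP = 1.59% + 0.9261 × 3.44% = 4.78%

4.78%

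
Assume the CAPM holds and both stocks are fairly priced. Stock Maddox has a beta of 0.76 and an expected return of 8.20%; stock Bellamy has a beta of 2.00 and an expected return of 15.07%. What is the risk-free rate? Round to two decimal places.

Both satisfy E(R) = R_f + β·MRP, so the slope of the SML is
MRP = (15.07% − 8.20%) / (2.00 − 0.76) = 6.87% / 1.24 = 5.5403%
R_f = E(R_Maddox) − β_Maddox·MRP = 8.20% − 0.76 × 5.5403% = 3.9894%

3.99%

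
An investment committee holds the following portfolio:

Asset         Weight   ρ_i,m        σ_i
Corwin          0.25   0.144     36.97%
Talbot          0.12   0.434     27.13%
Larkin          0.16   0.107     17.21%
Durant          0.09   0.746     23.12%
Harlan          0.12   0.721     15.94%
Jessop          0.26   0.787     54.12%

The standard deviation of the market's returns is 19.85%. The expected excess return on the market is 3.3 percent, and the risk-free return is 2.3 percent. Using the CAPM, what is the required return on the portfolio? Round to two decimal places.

β_Corwin = 0.144 × 36.97% / 19.85% = 0.2682
β_Talbot = 0.434 × 27.13% / 19.85% = 0.5932
β_Larkin = 0.107 × 17.21% / 19.85% = 0.0928
β_Durant = 0.746 × 23.12% / 19.85% = 0.8689
β_Harlan = 0.721 × 15.94% / 19.85% = 0.5790
β_Jessop = 0.787 × 54.12% / 19.85% = 2.1457
β_P = Σ w_i β_i = 0.25×0.2682 + 0.12×0.5932 + 0.16×0.0928 + 0.09×0.8689 + 0.12×0.5790 + 0.26×2.1457 = 0.8586
E(R_P) = R_f + β_P × MRP = 2.3% + 0.8586 × 3.3% = 5.13%

5.13%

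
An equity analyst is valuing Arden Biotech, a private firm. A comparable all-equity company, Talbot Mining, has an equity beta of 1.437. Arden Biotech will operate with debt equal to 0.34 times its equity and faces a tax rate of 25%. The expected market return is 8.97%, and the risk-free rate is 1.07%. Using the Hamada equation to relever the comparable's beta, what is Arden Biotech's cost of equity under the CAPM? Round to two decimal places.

β_L = β_U × [1 + (1 − t)(D/E)] = 1.437 × [1 + (1 − 0.25) × 0.34]
    = 1.437 × [1 + 0.75 × 0.34] = 1.437 × 1.2550 = 1.8034
MRP = 8.97% − 1.07% = 7.90%
E(R) = R_f + β_L × MRP = 1.07% + 1.8034 × 7.90% = 15.32%

15.32%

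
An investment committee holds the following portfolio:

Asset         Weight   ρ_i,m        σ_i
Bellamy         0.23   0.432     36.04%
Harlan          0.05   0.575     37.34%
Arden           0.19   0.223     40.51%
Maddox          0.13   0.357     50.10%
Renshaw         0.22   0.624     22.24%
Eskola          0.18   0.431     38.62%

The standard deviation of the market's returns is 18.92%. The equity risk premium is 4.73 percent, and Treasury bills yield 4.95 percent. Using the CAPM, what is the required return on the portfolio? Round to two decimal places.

β_Bellamy = 0.432 × 36.04% / 18.92% = 0.8229
β_Harlan = 0.575 × 37.34% / 18.92% = 1.1348
β_Arden = 0.223 × 40.51% / 18.92% = 0.4775
β_Maddox = 0.357 × 50.10% / 18.92% = 0.9453
β_Renshaw = 0.624 × 22.24% / 18.92% = 0.7335
β_Eskola = 0.431 × 38.62% / 18.92% = 0.8798
β_P = Σ w_i β_i = 0.23×0.8229 + 0.05×1.1348 + 0.19×0.4775 + 0.13×0.9453 + 0.22×0.7335 + 0.18×0.8798 = 0.7794
E(R_P) = R_f + β_P × MRP = 4.95% + 0.7794 × 4.73% = 8.64%

8.64%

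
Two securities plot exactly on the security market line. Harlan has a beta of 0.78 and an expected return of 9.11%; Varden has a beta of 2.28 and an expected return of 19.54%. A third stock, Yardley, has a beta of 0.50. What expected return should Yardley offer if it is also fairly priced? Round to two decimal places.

MRP (SML slope) = (19.54% − 9.11%) / (2.28 − 0.78) = 10.43% / 1.50 = 6.9533%
R_f (intercept) = 9.11% − 0.78 × 6.9533% = 3.6864%
E(R_Yardley) = R_f + β × MRP = 3.6864% + 0.50 × 6.9533% = 7.16%

7.16%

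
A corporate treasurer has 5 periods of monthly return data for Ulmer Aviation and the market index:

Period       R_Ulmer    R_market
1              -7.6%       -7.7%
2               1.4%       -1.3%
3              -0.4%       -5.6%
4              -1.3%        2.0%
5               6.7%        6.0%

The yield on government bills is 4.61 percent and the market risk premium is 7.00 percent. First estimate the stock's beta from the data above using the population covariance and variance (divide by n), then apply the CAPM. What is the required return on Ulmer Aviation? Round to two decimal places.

9.99%

Mean R_i = (-7.6 + 1.4 − 0.4 − 1.3 + 6.7) / 5 = -0.2400%
Mean R_m = (-7.7 − 1.3 − 5.6 + 2.0 + 6.0) / 5 = -1.3200%
Σ(R_i − R̄_i)(R_m − R̄_m) = 94.9560  ⇒  Cov = 94.9560 / 5 = 18.9912
Σ(R_m − R̄_m)² = 123.6280  ⇒  Var(R_m) = 123.6280 / 5 = 24.7256
β = Cov / Var(R_m) = 18.9912 / 24.7256 = 0.7681
E(R) = R_f + β × MRP = 4.61% + 0.7681 × 7.00% = 9.99%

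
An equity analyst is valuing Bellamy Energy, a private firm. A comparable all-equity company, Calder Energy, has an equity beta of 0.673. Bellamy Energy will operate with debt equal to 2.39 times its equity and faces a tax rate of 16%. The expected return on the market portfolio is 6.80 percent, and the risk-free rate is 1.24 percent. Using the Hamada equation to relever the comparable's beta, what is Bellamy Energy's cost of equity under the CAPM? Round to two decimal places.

β_L = β_U × [1 + (1 − t)(D/E)] = 0.673 × [1 + (1 − 0.16) × 2.39]
    = 0.673 × [1 + 0.84 × 2.39] = 0.673 × 3.0076 = 2.0241
MRP = 6.80% − 1.24% = 5.56%
E(R) = R_f + β_L × MRP = 1.24% + 2.0241 × 5.56% = 12.49%

12.49%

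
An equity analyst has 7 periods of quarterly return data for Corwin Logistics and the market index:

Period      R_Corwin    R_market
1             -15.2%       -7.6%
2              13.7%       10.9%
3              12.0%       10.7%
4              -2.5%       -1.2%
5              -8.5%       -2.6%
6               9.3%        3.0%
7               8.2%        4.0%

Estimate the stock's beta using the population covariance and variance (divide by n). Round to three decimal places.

Mean R_i = (-15.2 + 13.7 + 12.0 − 2.5 − 8.5 + 9.3 + 8.2) / 7 = 2.4286%
Mean R_m = (-7.6 + 10.9 + 10.7 − 1.2 − 2.6 + 3.0 + 4.0) / 7 = 2.4571%
Σ(R_i − R̄_i)(R_m − R̄_m) = 437.2786  ⇒  Cov = 437.2786 / 7 = 62.4684
Σ(R_m − R̄_m)² = 281.9971  ⇒  Var(R_m) = 281.9971 / 7 = 40.2853
β = Cov / Var(R_m) = 62.4684 / 40.2853 = 1.5506

1.551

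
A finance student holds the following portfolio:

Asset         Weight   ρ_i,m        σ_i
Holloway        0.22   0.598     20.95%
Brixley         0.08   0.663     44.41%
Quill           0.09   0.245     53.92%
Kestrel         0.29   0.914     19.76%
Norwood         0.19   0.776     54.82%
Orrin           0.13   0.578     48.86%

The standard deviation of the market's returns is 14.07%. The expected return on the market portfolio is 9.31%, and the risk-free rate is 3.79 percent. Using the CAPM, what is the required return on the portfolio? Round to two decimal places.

12.93%

β_Holloway = 0.598 × 20.95% / 14.07% = 0.8904
β_Brixley = 0.663 × 44.41% / 14.07% = 2.0927
β_Quill = 0.245 × 53.92% / 14.07% = 0.9389
β_Kestrel = 0.914 × 19.76% / 14.07% = 1.2836
β_Norwood = 0.776 × 54.82% / 14.07% = 3.0235
β_Orrin = 0.578 × 48.86% / 14.07% = 2.0072
β_P = Σ w_i β_i = 0.22×0.8904 + 0.08×2.0927 + 0.09×0.9389 + 0.29×1.2836 + 0.19×3.0235 + 0.13×2.0072 = 1.6555
MRP = 9.31% − 3.79% = 5.52%
E(R_P) = R_f + β_P × MRP = 3.79% + 1.6555 × 5.52% = 12.93%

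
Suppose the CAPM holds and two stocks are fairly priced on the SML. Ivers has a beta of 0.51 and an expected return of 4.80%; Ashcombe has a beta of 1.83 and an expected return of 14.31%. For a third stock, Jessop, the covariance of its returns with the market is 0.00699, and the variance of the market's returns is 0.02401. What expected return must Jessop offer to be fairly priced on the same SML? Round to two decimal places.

3.22%

MRP = (14.31% − 4.80%) / (1.83 − 0.51) = 7.2045%
R_f = 4.80% − 0.51 × 7.2045% = 1.1257%
β_Jessop = Cov / Var(R_m) = 0.00699 / 0.02401 = 0.2911
E(R_Jessop) = R_f + β × MRP = 1.1257% + 0.2911 × 7.2045% = 3.22%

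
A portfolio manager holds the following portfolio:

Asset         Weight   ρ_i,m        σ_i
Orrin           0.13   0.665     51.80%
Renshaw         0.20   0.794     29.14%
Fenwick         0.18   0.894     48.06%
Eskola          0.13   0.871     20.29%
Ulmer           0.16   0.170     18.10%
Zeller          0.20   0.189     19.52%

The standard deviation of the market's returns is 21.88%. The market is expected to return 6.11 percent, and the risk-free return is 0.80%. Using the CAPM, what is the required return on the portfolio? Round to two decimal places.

5.74%

β_Orrin = 0.665 × 51.80% / 21.88% = 1.5744
β_Renshaw = 0.794 × 29.14% / 21.88% = 1.0575
β_Fenwick = 0.894 × 48.06% / 21.88% = 1.9637
β_Eskola = 0.871 × 20.29% / 21.88% = 0.8077
β_Ulmer = 0.170 × 18.10% / 21.88% = 0.1406
β_Zeller = 0.189 × 19.52% / 21.88% = 0.1686
β_P = Σ w_i β_i = 0.13×1.5744 + 0.20×1.0575 + 0.18×1.9637 + 0.13×0.8077 + 0.16×0.1406 + 0.20×0.1686 = 0.9309
MRP = 6.11% − 0.80% = 5.31%
E(R_P) = R_f + β_P × MRP = 0.80% + 0.9309 × 5.31% = 5.74%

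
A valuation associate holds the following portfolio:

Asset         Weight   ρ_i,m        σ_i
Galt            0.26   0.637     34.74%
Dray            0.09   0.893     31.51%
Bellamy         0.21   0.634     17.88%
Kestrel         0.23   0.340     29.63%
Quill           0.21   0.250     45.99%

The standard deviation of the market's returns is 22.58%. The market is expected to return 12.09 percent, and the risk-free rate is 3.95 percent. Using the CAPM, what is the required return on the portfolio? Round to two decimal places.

β_Galt = 0.637 × 34.74% / 22.58% = 0.9800
β_Dray = 0.893 × 31.51% / 22.58% = 1.2462
β_Bellamy = 0.634 × 17.88% / 22.58% = 0.5020
β_Kestrel = 0.340 × 29.63% / 22.58% = 0.4462
β_Quill = 0.250 × 45.99% / 22.58% = 0.5092
β_P = Σ w_i β_i = 0.26×0.9800 + 0.09×1.2462 + 0.21×0.5020 + 0.23×0.4462 + 0.21×0.5092 = 0.6819
MRP = 12.09% − 3.95% = 8.14%
E(R_P) = R_f + β_P × MRP = 3.95% + 0.6819 × 8.14% = 9.50%

9.50%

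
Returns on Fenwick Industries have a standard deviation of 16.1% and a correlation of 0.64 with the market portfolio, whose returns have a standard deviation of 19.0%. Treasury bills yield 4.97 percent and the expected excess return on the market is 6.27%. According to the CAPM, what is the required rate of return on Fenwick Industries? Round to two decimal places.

8.37%

β = ρ × σ_i / σ_m = 0.64 × 16.1% / 19.0% = 0.5423
E(R) = 4.97% + 0.5423 × 6.27% = 8.37%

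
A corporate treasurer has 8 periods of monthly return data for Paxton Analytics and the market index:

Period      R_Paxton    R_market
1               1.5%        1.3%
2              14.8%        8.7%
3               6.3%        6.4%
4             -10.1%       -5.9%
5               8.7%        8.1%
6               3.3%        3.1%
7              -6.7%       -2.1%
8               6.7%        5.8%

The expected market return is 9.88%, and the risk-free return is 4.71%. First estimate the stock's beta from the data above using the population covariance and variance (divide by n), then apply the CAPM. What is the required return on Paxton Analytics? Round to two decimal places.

Mean R_i = (1.5 + 14.8 + 6.3 − 10.1 + 8.7 + 3.3 − 6.7 + 6.7) / 8 = 3.0625%
Mean R_m = (1.3 + 8.7 + 6.4 − 5.9 + 8.1 + 3.1 − 2.1 + 5.8) / 8 = 3.1750%
Σ(R_i − R̄_i)(R_m − R̄_m) = 286.4625  ⇒  Cov = 286.4625 / 8 = 35.8078
Σ(R_m − R̄_m)² = 185.7750  ⇒  Var(R_m) = 185.7750 / 8 = 23.2219
β = Cov / Var(R_m) = 35.8078 / 23.2219 = 1.5420
MRP = 9.88% − 4.71% = 5.17%
E(R) = R_f + β × MRP = 4.71% + 1.5420 × 5.17% = 12.68%

12.68%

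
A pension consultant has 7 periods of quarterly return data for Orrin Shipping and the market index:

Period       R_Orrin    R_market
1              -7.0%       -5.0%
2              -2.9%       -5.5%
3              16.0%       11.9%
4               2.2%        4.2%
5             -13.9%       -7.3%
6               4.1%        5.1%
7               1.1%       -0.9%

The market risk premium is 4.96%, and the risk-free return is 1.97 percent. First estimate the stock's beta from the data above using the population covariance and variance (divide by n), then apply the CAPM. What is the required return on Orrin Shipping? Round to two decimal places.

8.25%

Mean R_i = (-7.0 − 2.9 + 16.0 + 2.2 − 13.9 + 4.1 + 1.1) / 7 = -0.0571%
Mean R_m = (-5.0 − 5.5 + 11.9 + 4.2 − 7.3 + 5.1 − 0.9) / 7 = 0.3571%
Σ(R_i − R̄_i)(R_m − R̄_m) = 372.1229  ⇒  Cov = 372.1229 / 7 = 53.1604
Σ(R_m − R̄_m)² = 293.7171  ⇒  Var(R_m) = 293.7171 / 7 = 41.9596
β = Cov / Var(R_m) = 53.1604 / 41.9596 = 1.2669
E(R) = R_f + β × MRP = 1.97% + 1.2669 × 4.96% = 8.25%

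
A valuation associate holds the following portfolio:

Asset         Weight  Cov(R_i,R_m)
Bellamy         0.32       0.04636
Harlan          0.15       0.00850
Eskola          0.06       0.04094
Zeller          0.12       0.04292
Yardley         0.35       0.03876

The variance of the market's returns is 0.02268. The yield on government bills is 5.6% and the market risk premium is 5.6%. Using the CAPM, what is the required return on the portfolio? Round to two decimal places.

14.81%

β_Bellamy = 0.04636 / 0.02268 = 2.0441
β_Harlan = 0.00850 / 0.02268 = 0.3748
β_Eskola = 0.04094 / 0.02268 = 1.8051
β_Zeller = 0.04292 / 0.02268 = 1.8924
β_Yardley = 0.03876 / 0.02268 = 1.7090
β_P = Σ w_i β_i = 0.32×2.0441 + 0.15×0.3748 + 0.06×1.8051 + 0.12×1.8924 + 0.35×1.7090 = 1.6439
E(R_P) = R_f + β_P × MRP = 5.6% + 1.6439 × 5.6% = 14.81%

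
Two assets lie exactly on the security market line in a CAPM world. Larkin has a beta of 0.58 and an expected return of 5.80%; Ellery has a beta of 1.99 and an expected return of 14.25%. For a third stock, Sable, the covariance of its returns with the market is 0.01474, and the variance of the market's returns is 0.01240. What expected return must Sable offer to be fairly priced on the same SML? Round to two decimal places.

MRP = (14.25% − 5.80%) / (1.99 − 0.58) = 5.9929%
R_f = 5.80% − 0.58 × 5.9929% = 2.3241%
β_Sable = Cov / Var(R_m) = 0.01474 / 0.01240 = 1.1887
E(R_Sable) = R_f + β × MRP = 2.3241% + 1.1887 × 5.9929% = 9.45%

9.45%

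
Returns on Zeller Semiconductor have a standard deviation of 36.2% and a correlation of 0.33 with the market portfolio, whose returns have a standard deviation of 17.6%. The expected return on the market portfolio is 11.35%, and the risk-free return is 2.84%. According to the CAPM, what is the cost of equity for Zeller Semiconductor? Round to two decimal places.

8.62%

β = ρ × σ_i / σ_m = 0.33 × 36.2% / 17.6% = 0.6788
MRP = 11.35% − 2.84% = 8.51%
E(R) = 2.84% + 0.6788 × 8.51% = 8.62%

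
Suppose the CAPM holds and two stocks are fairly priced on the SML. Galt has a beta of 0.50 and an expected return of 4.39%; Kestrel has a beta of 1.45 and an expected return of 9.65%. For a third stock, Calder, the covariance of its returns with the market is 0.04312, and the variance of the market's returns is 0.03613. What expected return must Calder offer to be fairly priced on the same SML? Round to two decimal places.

MRP = (9.65% − 4.39%) / (1.45 − 0.50) = 5.5368%
R_f = 4.39% − 0.50 × 5.5368% = 1.6216%
β_Calder = Cov / Var(R_m) = 0.04312 / 0.03613 = 1.1935
E(R_Calder) = R_f + β × MRP = 1.6216% + 1.1935 × 5.5368% = 8.23%

8.23%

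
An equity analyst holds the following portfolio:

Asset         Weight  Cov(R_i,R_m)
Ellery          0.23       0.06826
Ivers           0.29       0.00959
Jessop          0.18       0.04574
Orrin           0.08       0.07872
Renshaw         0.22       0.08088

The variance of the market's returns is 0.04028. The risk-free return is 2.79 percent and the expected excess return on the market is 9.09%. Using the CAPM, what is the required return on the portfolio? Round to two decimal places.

14.26%

β_Ellery = 0.06826 / 0.04028 = 1.6946
β_Ivers = 0.00959 / 0.04028 = 0.2381
β_Jessop = 0.04574 / 0.04028 = 1.1356
β_Orrin = 0.07872 / 0.04028 = 1.9543
β_Renshaw = 0.08088 / 0.04028 = 2.0079
β_P = Σ w_i β_i = 0.23×1.6946 + 0.29×0.2381 + 0.18×1.1356 + 0.08×1.9543 + 0.22×2.0079 = 1.2613
E(R_P) = R_f + β_P × MRP = 2.79% + 1.2613 × 9.09% = 14.26%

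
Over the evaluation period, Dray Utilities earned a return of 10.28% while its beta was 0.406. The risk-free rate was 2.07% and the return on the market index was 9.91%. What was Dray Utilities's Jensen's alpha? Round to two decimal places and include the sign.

+5.03%

Market excess return = 9.91% − 2.07% = 7.84%
CAPM benchmark = R_f + β(R_m − R_f) = 2.07% + 0.406 × 7.84% = 5.25304%
α = actual − benchmark = 10.28% − 5.25304% = +5.03%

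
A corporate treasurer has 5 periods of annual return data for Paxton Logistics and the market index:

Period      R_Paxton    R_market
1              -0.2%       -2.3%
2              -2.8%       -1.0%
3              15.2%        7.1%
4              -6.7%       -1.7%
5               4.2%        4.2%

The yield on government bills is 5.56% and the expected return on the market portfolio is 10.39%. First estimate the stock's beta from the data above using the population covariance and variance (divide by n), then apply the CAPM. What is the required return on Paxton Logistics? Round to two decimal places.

14.48%

Mean R_i = (-0.2 − 2.8 + 15.2 − 6.7 + 4.2) / 5 = 1.9400%
Mean R_m = (-2.3 − 1.0 + 7.1 − 1.7 + 4.2) / 5 = 1.2600%
Σ(R_i − R̄_i)(R_m − R̄_m) = 127.9880  ⇒  Cov = 127.9880 / 5 = 25.5976
Σ(R_m − R̄_m)² = 69.2920  ⇒  Var(R_m) = 69.2920 / 5 = 13.8584
β = Cov / Var(R_m) = 25.5976 / 13.8584 = 1.8471
MRP = 10.39% − 5.56% = 4.83%
E(R) = R_f + β × MRP = 5.56% + 1.8471 × 4.83% = 14.48%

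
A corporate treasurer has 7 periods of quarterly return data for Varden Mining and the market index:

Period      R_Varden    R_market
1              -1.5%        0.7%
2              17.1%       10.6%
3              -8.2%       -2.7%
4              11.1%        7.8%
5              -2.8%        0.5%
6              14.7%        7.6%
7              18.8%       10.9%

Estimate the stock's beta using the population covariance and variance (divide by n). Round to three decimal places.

1.988

Mean R_i = (-1.5 + 17.1 − 8.2 + 11.1 − 2.8 + 14.7 + 18.8) / 7 = 7.0286%
Mean R_m = (0.7 + 10.6 − 2.7 + 7.8 + 0.5 + 7.6 + 10.9) / 7 = 5.0571%
Σ(R_i − R̄_i)(R_m − R̄_m) = 355.3586  ⇒  Cov = 355.3586 / 7 = 50.7655
Σ(R_m − R̄_m)² = 178.7771  ⇒  Var(R_m) = 178.7771 / 7 = 25.5396
β = Cov / Var(R_m) = 50.7655 / 25.5396 = 1.9877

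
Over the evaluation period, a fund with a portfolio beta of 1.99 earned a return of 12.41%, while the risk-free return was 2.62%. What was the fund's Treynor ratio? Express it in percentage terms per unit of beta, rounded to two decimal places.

4.92%

Treynor = (R_P − R_f) / β_P = (12.41% − 2.62%) / 1.9900 = 9.79% / 1.9900 = 4.92%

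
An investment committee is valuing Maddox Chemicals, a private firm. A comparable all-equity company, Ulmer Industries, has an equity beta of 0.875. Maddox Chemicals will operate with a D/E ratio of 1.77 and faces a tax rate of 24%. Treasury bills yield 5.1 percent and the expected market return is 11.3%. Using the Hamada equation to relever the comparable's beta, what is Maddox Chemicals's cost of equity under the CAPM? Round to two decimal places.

17.82%

β_L = β_U × [1 + (1 − t)(D/E)] = 0.875 × [1 + (1 − 0.24) × 1.77]
    = 0.875 × [1 + 0.76 × 1.77] = 0.875 × 2.3452 = 2.0521
MRP = 11.3% − 5.1% = 6.20%
E(R) = R_f + β_L × MRP = 5.1% + 2.0521 × 6.2% = 17.82%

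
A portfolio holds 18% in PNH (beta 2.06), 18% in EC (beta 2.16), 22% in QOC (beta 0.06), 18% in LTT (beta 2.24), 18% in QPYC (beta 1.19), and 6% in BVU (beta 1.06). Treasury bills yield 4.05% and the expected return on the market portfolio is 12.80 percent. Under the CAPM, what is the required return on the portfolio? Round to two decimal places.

β_P = Σ w_i β_i = 0.18×2.06 + 0.18×2.16 + 0.22×0.06 + 0.18×2.24 + 0.18×1.19 + 0.06×1.06 = 1.4538
MRP = 12.80% − 4.05% = 8.75%
E(R_P) = R_f + β_P × MRP = 4.05% + 1.4538 × 8.75% = 16.77%

16.77%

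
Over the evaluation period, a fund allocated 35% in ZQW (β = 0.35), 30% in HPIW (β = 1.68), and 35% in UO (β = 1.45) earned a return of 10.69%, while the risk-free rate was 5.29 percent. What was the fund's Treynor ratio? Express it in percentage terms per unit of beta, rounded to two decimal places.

β_P = 0.35×0.35 + 0.30×1.68 + 0.35×1.45 = 1.1340
Treynor = (R_P − R_f) / β_P = (10.69% − 5.29%) / 1.1340 = 5.40% / 1.1340 = 4.76%

4.76%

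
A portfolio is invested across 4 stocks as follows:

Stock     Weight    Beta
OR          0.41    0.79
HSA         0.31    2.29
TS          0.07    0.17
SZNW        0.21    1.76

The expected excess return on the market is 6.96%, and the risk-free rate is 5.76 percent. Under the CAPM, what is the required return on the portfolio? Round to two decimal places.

15.61%

β_P = Σ w_i β_i = 0.41×0.79 + 0.31×2.29 + 0.07×0.17 + 0.21×1.76 = 1.4153
E(R_P) = R_f + β_P × MRP = 5.76% + 1.4153 × 6.96% = 15.61%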